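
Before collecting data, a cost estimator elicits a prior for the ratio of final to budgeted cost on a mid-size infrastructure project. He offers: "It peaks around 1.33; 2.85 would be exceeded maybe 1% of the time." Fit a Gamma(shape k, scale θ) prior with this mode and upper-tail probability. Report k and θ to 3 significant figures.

k ≈ 9.34, θ ≈ 0.159

Gamma(k,θ) with k>1 has mode (k−1)θ, so θ = 1.33/(k−1).
Need P(X < 2.85) = 0.99 with θ tied to k this way. Start at k = 2, θ = 1.33: P(X<2.85) ≈ 0.631.
Too low — raise k to concentrate. Iterating converges to k ≈ 9.34.
Then θ = 1.33/(9.34−1) ≈ 0.159.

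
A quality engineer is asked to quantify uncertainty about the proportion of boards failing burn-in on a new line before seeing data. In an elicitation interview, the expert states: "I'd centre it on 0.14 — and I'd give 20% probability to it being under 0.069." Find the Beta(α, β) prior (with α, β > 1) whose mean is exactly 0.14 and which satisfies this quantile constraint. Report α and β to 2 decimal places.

With mean 0.14 fixed, write α = 0.14s, β = 0.86s where s = α+β.
Need P(θ < 0.069) = 0.2 under Beta(0.14s, 0.86s). Normal approximation: (q−m)/√(m(1−m)/s) ≈ z_{0.2} = -0.842, so s ≈ 0.14·0.86·(-0.842)²/(0.069−0.14)² = 16.9.
At s = 16.9: P(θ<0.069) ≈ 0.203. Adjusting to match 0.2 gives s ≈ 17.22.
So α = 0.14·17.22 ≈ 2.41, β = 0.86·17.22 ≈ 14.81.

α ≈ 2.41, β ≈ 14.81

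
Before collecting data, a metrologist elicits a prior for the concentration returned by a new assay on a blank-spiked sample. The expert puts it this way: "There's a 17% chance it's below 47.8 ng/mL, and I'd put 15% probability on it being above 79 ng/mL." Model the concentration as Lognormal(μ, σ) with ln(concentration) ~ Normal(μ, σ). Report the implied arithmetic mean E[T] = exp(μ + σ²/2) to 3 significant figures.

E[T] ≈ 62.8 ng/mL

If T ~ Lognormal(μ,σ) then ln T ~ Normal(μ,σ), so the p-quantile of ln T is μ + z_p·σ.
ln(47.8) = 3.867 and ln(79) = 4.369; z_{0.17} = -0.9542, z_{0.85} = 1.036.
σ = (4.369 − 3.867)/(1.036 − (-0.9542)) = 0.252.
μ = 3.867 − (-0.9542)·0.252 = 4.108.
E[T] = exp(μ + σ²/2) = exp(4.108 + 0.0319) = 62.8 ng/mL.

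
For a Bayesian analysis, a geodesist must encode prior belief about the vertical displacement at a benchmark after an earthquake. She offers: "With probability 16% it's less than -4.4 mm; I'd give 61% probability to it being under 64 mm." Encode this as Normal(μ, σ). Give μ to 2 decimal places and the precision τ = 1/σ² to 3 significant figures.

μ = 49.00, τ = 0.000347

For Normal(μ,σ), the p-quantile is μ + z_p·σ. Here z_{0.16} = -0.9945, z_{0.61} = 0.2793.
So -4.4 = μ − 0.9945σ and 64 = μ + 0.2793σ.
Subtracting: σ = (64 − -4.4)/(0.2793 − (-0.9945)) = 53.70.
Then μ = -4.4 − (-0.9945)·53.70 = 49.00.
Precision τ = 1/σ² = 1/53.7² = 0.000347.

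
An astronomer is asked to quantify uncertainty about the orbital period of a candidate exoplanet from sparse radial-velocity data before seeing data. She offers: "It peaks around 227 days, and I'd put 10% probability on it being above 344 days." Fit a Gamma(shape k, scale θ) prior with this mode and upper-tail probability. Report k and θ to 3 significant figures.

Gamma(k,θ) with k>1 has mode (k−1)θ, so θ = 227/(k−1).
Need P(X < 344) = 0.9 with θ tied to k this way. Start at k = 2, θ = 227: P(X<344) ≈ 0.447.
Too low — raise k to concentrate. Iterating converges to k ≈ 11.8.
Then θ = 227/(11.8−1) ≈ 21.1.

k ≈ 11.8, θ ≈ 21.1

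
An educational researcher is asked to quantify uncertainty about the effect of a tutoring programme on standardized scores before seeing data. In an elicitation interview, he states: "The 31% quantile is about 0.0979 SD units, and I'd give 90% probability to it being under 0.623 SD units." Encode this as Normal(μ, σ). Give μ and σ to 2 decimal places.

μ = 0.24, σ = 0.30

The p-quantile of Normal(μ,σ) is μ + z_p·σ, with z_{0.31} = -0.4959 and z_{0.9} = 1.282.
Eliminate σ: μ = (z₂·x₁ − z₁·x₂)/(z₂ − z₁) = (1.282·0.0979 − (-0.4959)·0.623)/1.777 = 0.24.
Then σ = (x₂ − x₁)/(z₂ − z₁) = (0.623 − 0.0979)/1.777 = 0.30.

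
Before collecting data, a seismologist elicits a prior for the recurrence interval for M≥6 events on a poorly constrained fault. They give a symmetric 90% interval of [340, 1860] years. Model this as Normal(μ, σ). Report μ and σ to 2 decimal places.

μ = 1100.00, σ = 462.05

A symmetric 90% interval runs μ ± z·σ with z = 1.645.
Half-width = 760, so σ = 760/1.645 = 462.05.
μ is the interval midpoint, 1100.00.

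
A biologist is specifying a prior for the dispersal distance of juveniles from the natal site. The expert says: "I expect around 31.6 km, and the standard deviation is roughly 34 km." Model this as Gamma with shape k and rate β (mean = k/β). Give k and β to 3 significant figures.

For Gamma(k, rate β): mean = k/β, variance = k/β², so CV = 1/√k.
CV = SD/mean = 34/31.6 = 1.076, hence k = 1/CV² = 0.864.
Then β = k/mean = 0.864/31.6 = 0.0273.

k ≈ 0.864, β ≈ 0.0273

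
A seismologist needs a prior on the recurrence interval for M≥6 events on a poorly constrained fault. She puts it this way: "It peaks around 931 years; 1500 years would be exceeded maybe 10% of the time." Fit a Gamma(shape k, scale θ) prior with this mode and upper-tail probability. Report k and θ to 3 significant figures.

Gamma(k,θ) with k>1 has mode (k−1)θ, so θ = 931/(k−1).
Need P(X < 1500) = 0.9 with θ tied to k this way. Start at k = 2, θ = 931: P(X<1500) ≈ 0.479.
Too low — raise k to concentrate. Iterating converges to k ≈ 9.27.
Then θ = 931/(9.27−1) ≈ 113.

k ≈ 9.27, θ ≈ 113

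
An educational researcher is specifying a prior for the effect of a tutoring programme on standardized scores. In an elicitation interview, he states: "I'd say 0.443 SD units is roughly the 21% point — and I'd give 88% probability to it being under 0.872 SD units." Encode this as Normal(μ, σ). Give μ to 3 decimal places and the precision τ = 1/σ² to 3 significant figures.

The p-quantile of Normal(μ,σ) is μ + z_p·σ, with z_{0.21} = -0.8064 and z_{0.88} = 1.175.
Eliminate σ: μ = (z₂·x₁ − z₁·x₂)/(z₂ − z₁) = (1.175·0.443 − (-0.8064)·0.872)/1.981 = 0.618.
Then σ = (x₂ − x₁)/(z₂ − z₁) = (0.872 − 0.443)/1.981 = 0.217.
Precision τ = 1/σ² = 1/0.2165² = 21.3.

μ = 0.618, τ = 21.3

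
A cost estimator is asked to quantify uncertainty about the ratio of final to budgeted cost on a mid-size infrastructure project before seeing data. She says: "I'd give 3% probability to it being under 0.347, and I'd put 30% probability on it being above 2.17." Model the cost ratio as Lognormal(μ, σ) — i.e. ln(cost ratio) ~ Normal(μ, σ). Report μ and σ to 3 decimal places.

μ ≈ 0.375, σ ≈ 0.762

If T ~ Lognormal(μ,σ) then ln T ~ Normal(μ,σ), so the p-quantile of ln T is μ + z_p·σ.
ln(0.347) = -1.058 and ln(2.17) = 0.7747; z_{0.03} = -1.881, z_{0.7} = 0.5244.
σ = (0.7747 − -1.058)/(0.5244 − (-1.881)) = 0.762.
μ = -1.058 − (-1.881)·0.762 = 0.375.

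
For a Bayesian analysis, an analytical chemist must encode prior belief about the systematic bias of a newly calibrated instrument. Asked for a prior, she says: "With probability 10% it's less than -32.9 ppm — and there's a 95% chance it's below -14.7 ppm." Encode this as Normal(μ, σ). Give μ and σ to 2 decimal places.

For Normal(μ,σ), the p-quantile is μ + z_p·σ. Here z_{0.1} = -1.282, z_{0.95} = 1.645.
So -32.9 = μ − 1.282σ and -14.7 = μ + 1.645σ.
Subtracting: σ = (-14.7 − -32.9)/(1.645 − (-1.282)) = 6.22.
Then μ = -32.9 − (-1.282)·6.22 = -24.93.

μ = -24.93, σ = 6.22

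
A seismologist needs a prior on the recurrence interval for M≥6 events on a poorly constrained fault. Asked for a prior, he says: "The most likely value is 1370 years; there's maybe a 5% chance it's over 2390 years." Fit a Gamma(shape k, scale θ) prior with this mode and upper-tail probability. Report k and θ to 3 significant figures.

Gamma(k,θ) with k>1 has mode (k−1)θ, so θ = 1370/(k−1).
Need P(X < 2390) = 0.95 with θ tied to k this way. Start at k = 2, θ = 1370: P(X<2390) ≈ 0.520.
Too low — raise k to concentrate. Iterating converges to k ≈ 10.
Then θ = 1370/(10−1) ≈ 152.

k ≈ 10, θ ≈ 152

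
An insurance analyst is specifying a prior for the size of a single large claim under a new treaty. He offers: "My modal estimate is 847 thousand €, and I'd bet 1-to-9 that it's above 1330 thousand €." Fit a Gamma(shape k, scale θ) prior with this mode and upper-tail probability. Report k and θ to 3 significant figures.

k ≈ 10.2, θ ≈ 92

Gamma(k,θ) with k>1 has mode (k−1)θ, so θ = 847/(k−1).
Need P(X < 1330) = 0.9 with θ tied to k this way. Start at k = 2, θ = 847: P(X<1330) ≈ 0.465.
Too low — raise k to concentrate. Iterating converges to k ≈ 10.2.
Then θ = 847/(10.2−1) ≈ 92.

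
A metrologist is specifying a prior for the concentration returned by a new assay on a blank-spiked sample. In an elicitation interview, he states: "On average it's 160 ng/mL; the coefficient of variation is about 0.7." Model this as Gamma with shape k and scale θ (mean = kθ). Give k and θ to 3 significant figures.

For Gamma(k, scale θ): mean = kθ, variance = kθ², so CV = 1/√k.
CV = 0.7, hence k = 1/CV² = 2.04.
Then θ = mean/k = 160/2.04 = 78.4.

k ≈ 2.04, θ ≈ 78.4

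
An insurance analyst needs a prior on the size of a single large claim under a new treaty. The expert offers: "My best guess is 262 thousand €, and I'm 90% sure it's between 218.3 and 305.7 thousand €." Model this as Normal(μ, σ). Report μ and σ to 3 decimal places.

A symmetric 90% interval runs μ ± z·σ with z = 1.645.
Half-width = 43.7, so σ = 43.7/1.645 = 26.568.
μ is the stated best guess, 262.000.

μ = 262.000, σ = 26.568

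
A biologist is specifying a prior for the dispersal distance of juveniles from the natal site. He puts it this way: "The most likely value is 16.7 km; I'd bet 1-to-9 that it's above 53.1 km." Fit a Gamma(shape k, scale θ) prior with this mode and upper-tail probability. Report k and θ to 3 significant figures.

Gamma(k,θ) with k>1 has mode (k−1)θ, so θ = 16.7/(k−1).
Need P(X < 53.1) = 0.9 with θ tied to k this way. Start at k = 2, θ = 16.7: P(X<53.1) ≈ 0.826.
Too low — raise k to concentrate. Iterating converges to k ≈ 2.41.
Then θ = 16.7/(2.41−1) ≈ 11.8.

k ≈ 2.41, θ ≈ 11.8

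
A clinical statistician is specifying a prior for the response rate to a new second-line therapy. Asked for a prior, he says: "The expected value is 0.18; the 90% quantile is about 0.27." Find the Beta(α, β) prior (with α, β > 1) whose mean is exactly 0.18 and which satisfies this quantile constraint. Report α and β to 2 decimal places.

α ≈ 5.75, β ≈ 26.20

With mean 0.18 fixed, write α = 0.18s, β = 0.82s where s = α+β.
Need P(θ < 0.27) = 0.9 under Beta(0.18s, 0.82s). Normal approximation: (q−m)/√(m(1−m)/s) ≈ z_{0.9} = 1.28, so s ≈ 0.18·0.82·(1.28)²/(0.27−0.18)² = 29.9.
At s = 29.9: P(θ<0.27) ≈ 0.894. Adjusting to match 0.9 gives s ≈ 31.95.
So α = 0.18·31.95 ≈ 5.75, β = 0.82·31.95 ≈ 26.20.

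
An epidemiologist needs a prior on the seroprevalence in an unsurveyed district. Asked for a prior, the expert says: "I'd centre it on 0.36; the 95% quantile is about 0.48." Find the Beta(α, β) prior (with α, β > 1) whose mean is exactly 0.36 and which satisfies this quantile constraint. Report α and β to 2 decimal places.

With mean 0.36 fixed, write α = 0.36s, β = 0.64s where s = α+β.
Need P(θ < 0.48) = 0.95 under Beta(0.36s, 0.64s). Normal approximation: (q−m)/√(m(1−m)/s) ≈ z_{0.95} = 1.64, so s ≈ 0.36·0.64·(1.64)²/(0.48−0.36)² = 43.3.
At s = 43.3: P(θ<0.48) ≈ 0.947. Adjusting to match 0.95 gives s ≈ 45.03.
So α = 0.36·45.03 ≈ 16.21, β = 0.64·45.03 ≈ 28.82.

α ≈ 16.21, β ≈ 28.82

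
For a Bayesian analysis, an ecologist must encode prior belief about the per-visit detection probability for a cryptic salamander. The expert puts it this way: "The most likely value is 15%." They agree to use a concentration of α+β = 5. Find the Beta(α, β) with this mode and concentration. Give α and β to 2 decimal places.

α = 1.45, β = 3.55

For α,β > 1 the Beta mode is (α−1)/(α+β−2). With α+β = 5, the mode is (α−1)/3.
Set (α−1)/3 = 0.15 → α = 1 + 0.15·3 = 1.45.
β = 5 − α = 3.55.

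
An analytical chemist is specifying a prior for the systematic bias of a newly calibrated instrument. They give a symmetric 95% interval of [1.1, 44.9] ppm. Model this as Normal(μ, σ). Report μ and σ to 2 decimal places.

A symmetric 95% interval runs μ ± z·σ with z = 1.96.
Half-width = 21.9, so σ = 21.9/1.96 = 11.17.
μ is the interval midpoint, 23.00.

μ = 23.00, σ = 11.17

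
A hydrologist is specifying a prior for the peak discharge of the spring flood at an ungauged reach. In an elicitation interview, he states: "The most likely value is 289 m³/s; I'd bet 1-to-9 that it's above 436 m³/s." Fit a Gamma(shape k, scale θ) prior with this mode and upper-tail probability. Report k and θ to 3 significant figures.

k ≈ 12, θ ≈ 26.3

Gamma(k,θ) with k>1 has mode (k−1)θ, so θ = 289/(k−1).
Need P(X < 436) = 0.9 with θ tied to k this way. Start at k = 2, θ = 289: P(X<436) ≈ 0.445.
Too low — raise k to concentrate. Iterating converges to k ≈ 12.
Then θ = 289/(12−1) ≈ 26.3.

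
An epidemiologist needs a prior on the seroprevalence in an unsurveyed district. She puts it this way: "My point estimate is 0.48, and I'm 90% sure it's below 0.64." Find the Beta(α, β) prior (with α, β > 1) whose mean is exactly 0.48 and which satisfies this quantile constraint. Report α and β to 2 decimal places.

α ≈ 7.58, β ≈ 8.21

With mean 0.48 fixed, write α = 0.48s, β = 0.52s where s = α+β.
Need P(θ < 0.64) = 0.9 under Beta(0.48s, 0.52s). Normal approximation: (q−m)/√(m(1−m)/s) ≈ z_{0.9} = 1.28, so s ≈ 0.48·0.52·(1.28)²/(0.64−0.48)² = 16.0.
At s = 16.0: P(θ<0.64) ≈ 0.902. Adjusting to match 0.9 gives s ≈ 15.78.
So α = 0.48·15.78 ≈ 7.58, β = 0.52·15.78 ≈ 8.21.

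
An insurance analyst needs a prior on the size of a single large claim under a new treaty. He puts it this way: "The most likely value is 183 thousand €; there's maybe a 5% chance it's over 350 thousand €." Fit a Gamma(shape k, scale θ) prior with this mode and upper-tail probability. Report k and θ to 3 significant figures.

k ≈ 7.61, θ ≈ 27.7

Gamma(k,θ) with k>1 has mode (k−1)θ, so θ = 183/(k−1).
Need P(X < 350) = 0.95 with θ tied to k this way. Start at k = 2, θ = 183: P(X<350) ≈ 0.570.
Too low — raise k to concentrate. Iterating converges to k ≈ 7.61.
Then θ = 183/(7.61−1) ≈ 27.7.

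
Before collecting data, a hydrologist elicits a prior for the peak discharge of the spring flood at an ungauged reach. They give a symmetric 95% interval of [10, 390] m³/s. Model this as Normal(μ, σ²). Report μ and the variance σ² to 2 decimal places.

μ = 200.00, σ² = 9397.47

A symmetric 95% interval runs μ ± z·σ with z = 1.96.
Half-width = 190, so σ = 190/1.96 = 96.941 and σ² = 9397.47.
μ is the interval midpoint, 200.00.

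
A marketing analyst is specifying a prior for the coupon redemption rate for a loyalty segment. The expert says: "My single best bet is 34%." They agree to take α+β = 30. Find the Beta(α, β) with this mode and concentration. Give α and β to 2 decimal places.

For α,β > 1 the Beta mode is (α−1)/(α+β−2). With α+β = 30, the mode is (α−1)/28.
Set (α−1)/28 = 0.34 → α = 1 + 0.34·28 = 10.52.
β = 30 − α = 19.48.

α = 10.52, β = 19.48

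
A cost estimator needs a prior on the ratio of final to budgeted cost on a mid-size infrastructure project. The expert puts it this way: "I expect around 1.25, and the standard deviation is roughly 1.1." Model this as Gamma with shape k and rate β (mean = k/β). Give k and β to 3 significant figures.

k ≈ 1.29, β ≈ 1.03

For Gamma(k, rate β): mean = k/β, variance = k/β², so CV = 1/√k.
CV = SD/mean = 1.1/1.25 = 0.88, hence k = 1/CV² = 1.29.
Then β = k/mean = 1.29/1.25 = 1.03.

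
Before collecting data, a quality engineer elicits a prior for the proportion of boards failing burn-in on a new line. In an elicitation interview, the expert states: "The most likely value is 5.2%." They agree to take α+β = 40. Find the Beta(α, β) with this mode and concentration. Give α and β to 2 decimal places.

α = 2.98, β = 37.02

For α,β > 1 the Beta mode is (α−1)/(α+β−2). With α+β = 40, the mode is (α−1)/38.
Set (α−1)/38 = 0.052 → α = 1 + 0.052·38 = 2.98.
β = 40 − α = 37.02.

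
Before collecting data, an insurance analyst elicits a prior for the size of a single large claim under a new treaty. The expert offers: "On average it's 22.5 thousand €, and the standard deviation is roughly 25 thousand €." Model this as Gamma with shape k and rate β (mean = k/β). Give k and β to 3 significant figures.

For Gamma(k, rate β): mean = k/β, variance = k/β², so CV = 1/√k.
CV = SD/mean = 25/22.5 = 1.111, hence k = 1/CV² = 0.81.
Then β = k/mean = 0.81/22.5 = 0.036.

k ≈ 0.81, β ≈ 0.036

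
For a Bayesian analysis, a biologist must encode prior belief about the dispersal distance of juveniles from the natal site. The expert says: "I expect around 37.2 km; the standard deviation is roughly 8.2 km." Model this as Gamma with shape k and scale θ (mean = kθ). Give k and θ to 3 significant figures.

For Gamma(k, scale θ): mean = kθ, variance = kθ², so CV = 1/√k.
CV = SD/mean = 8.2/37.2 = 0.2204, hence k = 1/CV² = 20.6.
Then θ = mean/k = 37.2/20.6 = 1.81.

k ≈ 20.6, θ ≈ 1.81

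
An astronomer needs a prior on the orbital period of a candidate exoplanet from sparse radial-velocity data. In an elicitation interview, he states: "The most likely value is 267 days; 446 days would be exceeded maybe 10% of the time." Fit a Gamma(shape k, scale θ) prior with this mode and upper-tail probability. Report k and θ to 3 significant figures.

k ≈ 8.18, θ ≈ 37.2

Gamma(k,θ) with k>1 has mode (k−1)θ, so θ = 267/(k−1).
Need P(X < 446) = 0.9 with θ tied to k this way. Start at k = 2, θ = 267: P(X<446) ≈ 0.498.
Too low — raise k to concentrate. Iterating converges to k ≈ 8.18.
Then θ = 267/(8.18−1) ≈ 37.2.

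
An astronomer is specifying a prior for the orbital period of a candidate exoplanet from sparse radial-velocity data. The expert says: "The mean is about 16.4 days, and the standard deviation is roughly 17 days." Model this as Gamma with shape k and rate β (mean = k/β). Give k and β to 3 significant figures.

For Gamma(k, rate β): mean = k/β, variance = k/β², so CV = 1/√k.
CV = SD/mean = 17/16.4 = 1.037, hence k = 1/CV² = 0.931.
Then β = k/mean = 0.931/16.4 = 0.0567.

k ≈ 0.931, β ≈ 0.0567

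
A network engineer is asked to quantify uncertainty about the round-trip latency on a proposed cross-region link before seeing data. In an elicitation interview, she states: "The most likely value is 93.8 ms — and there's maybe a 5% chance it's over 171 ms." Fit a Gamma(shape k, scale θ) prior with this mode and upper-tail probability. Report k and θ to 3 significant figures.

Gamma(k,θ) with k>1 has mode (k−1)θ, so θ = 93.8/(k−1).
Need P(X < 171) = 0.95 with θ tied to k this way. Start at k = 2, θ = 93.8: P(X<171) ≈ 0.544.
Too low — raise k to concentrate. Iterating converges to k ≈ 8.72.
Then θ = 93.8/(8.72−1) ≈ 12.1.

k ≈ 8.72, θ ≈ 12.1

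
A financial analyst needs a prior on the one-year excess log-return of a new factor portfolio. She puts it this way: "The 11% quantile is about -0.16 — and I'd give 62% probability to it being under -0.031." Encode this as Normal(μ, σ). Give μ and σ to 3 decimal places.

μ = -0.057, σ = 0.084

The p-quantile of Normal(μ,σ) is μ + z_p·σ, with z_{0.11} = -1.227 and z_{0.62} = 0.3055.
Eliminate σ: μ = (z₂·x₁ − z₁·x₂)/(z₂ − z₁) = (0.3055·-0.16 − (-1.227)·-0.031)/1.532 = -0.057.
Then σ = (x₂ − x₁)/(z₂ − z₁) = (-0.031 − -0.16)/1.532 = 0.084.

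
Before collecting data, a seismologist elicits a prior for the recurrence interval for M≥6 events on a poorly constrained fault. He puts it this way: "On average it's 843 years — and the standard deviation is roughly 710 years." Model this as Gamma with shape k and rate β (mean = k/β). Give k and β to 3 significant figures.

k ≈ 1.41, β ≈ 0.00167

For Gamma(k, rate β): mean = k/β, variance = k/β², so CV = 1/√k.
CV = SD/mean = 710/843 = 0.8422, hence k = 1/CV² = 1.41.
Then β = k/mean = 1.41/843 = 0.00167.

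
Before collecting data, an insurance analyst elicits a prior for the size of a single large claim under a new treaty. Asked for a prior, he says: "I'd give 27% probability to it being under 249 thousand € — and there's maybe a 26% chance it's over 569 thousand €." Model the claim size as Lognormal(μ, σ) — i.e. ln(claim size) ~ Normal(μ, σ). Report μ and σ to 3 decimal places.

If T ~ Lognormal(μ,σ) then ln T ~ Normal(μ,σ), so the p-quantile of ln T is μ + z_p·σ.
ln(249) = 5.517 and ln(569) = 6.344; z_{0.27} = -0.6128, z_{0.74} = 0.6433.
σ = (6.344 − 5.517)/(0.6433 − (-0.6128)) = 0.658.
μ = 5.517 − (-0.6128)·0.658 = 5.921.

μ ≈ 5.921, σ ≈ 0.658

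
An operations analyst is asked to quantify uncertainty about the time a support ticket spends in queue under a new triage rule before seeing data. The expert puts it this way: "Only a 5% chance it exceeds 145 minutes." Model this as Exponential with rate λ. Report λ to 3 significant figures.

P(T > 145.0) = e^(−λ·145.0) = 0.05, so λ = −ln(0.05)/145.0 = 0.0207.

λ ≈ 0.0207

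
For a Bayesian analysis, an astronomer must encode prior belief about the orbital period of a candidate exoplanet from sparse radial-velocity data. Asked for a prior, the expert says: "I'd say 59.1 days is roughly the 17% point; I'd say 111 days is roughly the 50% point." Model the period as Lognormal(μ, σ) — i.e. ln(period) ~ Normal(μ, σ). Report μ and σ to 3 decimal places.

If T ~ Lognormal(μ,σ) then ln T ~ Normal(μ,σ), so the p-quantile of ln T is μ + z_p·σ.
ln(59.1) = 4.079 and ln(111) = 4.71; z_{0.17} = -0.9542, z_{0.5} = 0.
σ = (4.71 − 4.079)/(0 − (-0.9542)) = 0.661.
μ = 4.079 − (-0.9542)·0.661 = 4.710.

μ ≈ 4.710, σ ≈ 0.661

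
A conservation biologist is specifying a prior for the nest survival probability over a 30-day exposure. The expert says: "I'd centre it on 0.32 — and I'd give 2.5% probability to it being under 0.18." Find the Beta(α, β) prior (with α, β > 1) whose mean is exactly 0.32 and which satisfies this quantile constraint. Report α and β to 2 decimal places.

With mean 0.32 fixed, write α = 0.32s, β = 0.68s where s = α+β.
Need P(θ < 0.18) = 0.025 under Beta(0.32s, 0.68s). Normal approximation: (q−m)/√(m(1−m)/s) ≈ z_{0.025} = -1.96, so s ≈ 0.32·0.68·(-1.96)²/(0.18−0.32)² = 42.6.
At s = 42.6: P(θ<0.18) ≈ 0.016. Adjusting to match 0.025 gives s ≈ 35.83.
So α = 0.32·35.83 ≈ 11.46, β = 0.68·35.83 ≈ 24.36.

α ≈ 11.46, β ≈ 24.36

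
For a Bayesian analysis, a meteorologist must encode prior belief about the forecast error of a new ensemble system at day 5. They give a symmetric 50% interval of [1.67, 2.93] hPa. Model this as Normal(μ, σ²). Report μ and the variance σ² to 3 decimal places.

μ = 2.300, σ² = 0.872

A symmetric 50% interval runs μ ± z·σ with z = 0.6745.
Half-width = 0.63, so σ = 0.63/0.6745 = 0.9340 and σ² = 0.872.
μ is the interval midpoint, 2.300.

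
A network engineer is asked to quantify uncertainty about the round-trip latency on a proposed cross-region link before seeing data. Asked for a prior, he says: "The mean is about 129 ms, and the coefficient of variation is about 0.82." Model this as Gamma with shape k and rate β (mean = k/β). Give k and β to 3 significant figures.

For Gamma(k, rate β): mean = k/β, variance = k/β², so CV = 1/√k.
CV = 0.82, hence k = 1/CV² = 1.49.
Then β = k/mean = 1.49/129 = 0.0115.

k ≈ 1.49, β ≈ 0.0115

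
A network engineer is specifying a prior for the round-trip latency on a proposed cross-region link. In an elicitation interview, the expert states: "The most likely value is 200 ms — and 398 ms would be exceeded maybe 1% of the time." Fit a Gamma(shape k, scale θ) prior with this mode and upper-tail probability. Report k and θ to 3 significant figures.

Gamma(k,θ) with k>1 has mode (k−1)θ, so θ = 200/(k−1).
Need P(X < 398) = 0.99 with θ tied to k this way. Start at k = 2, θ = 200: P(X<398) ≈ 0.591.
Too low — raise k to concentrate. Iterating converges to k ≈ 11.4.
Then θ = 200/(11.4−1) ≈ 19.3.

k ≈ 11.4, θ ≈ 19.3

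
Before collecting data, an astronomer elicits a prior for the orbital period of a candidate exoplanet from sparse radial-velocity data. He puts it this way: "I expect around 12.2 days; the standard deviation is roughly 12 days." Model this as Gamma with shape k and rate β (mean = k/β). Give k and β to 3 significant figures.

For Gamma(k, rate β): mean = k/β, variance = k/β², so CV = 1/√k.
CV = SD/mean = 12/12.2 = 0.9836, hence k = 1/CV² = 1.03.
Then β = k/mean = 1.03/12.2 = 0.0847.

k ≈ 1.03, β ≈ 0.0847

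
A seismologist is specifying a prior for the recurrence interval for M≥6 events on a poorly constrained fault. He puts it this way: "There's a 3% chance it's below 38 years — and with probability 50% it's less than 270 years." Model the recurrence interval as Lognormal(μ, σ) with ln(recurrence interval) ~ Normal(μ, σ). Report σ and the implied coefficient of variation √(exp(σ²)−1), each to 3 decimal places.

σ ≈ 1.043, CV ≈ 1.402

If T ~ Lognormal(μ,σ) then ln T ~ Normal(μ,σ), so the p-quantile of ln T is μ + z_p·σ.
ln(38) = 3.638 and ln(270) = 5.598; z_{0.03} = -1.881, z_{0.5} = 0.
σ = (5.598 − 3.638)/(0 − (-1.881)) = 1.043.
μ = 3.638 − (-1.881)·1.043 = 5.598.
CV = √(exp(σ²)−1) = √(exp(1.0869)−1) = 1.402.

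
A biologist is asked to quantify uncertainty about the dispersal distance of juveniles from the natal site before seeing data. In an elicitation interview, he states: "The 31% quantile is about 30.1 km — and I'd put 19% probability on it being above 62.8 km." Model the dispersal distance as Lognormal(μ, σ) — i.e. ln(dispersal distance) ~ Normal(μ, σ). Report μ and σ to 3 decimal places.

μ ≈ 3.670, σ ≈ 0.535

If T ~ Lognormal(μ,σ) then ln T ~ Normal(μ,σ), so the p-quantile of ln T is μ + z_p·σ.
ln(30.1) = 3.405 and ln(62.8) = 4.14; z_{0.31} = -0.4959, z_{0.81} = 0.8779.
σ = (4.14 − 3.405)/(0.8779 − (-0.4959)) = 0.535.
μ = 3.405 − (-0.4959)·0.535 = 3.670.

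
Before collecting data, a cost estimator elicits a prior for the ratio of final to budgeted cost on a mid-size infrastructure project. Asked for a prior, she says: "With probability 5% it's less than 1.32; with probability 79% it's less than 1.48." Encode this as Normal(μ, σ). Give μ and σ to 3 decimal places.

For Normal(μ,σ), the p-quantile is μ + z_p·σ. Here z_{0.05} = -1.645, z_{0.79} = 0.8064.
So 1.32 = μ − 1.645σ and 1.48 = μ + 0.8064σ.
Subtracting: σ = (1.48 − 1.32)/(0.8064 − (-1.645)) = 0.065.
Then μ = 1.32 − (-1.645)·0.065 = 1.427.

μ = 1.427, σ = 0.065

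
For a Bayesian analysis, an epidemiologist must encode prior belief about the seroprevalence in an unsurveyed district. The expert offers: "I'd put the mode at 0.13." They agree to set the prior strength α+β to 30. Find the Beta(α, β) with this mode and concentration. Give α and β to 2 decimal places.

α = 4.64, β = 25.36

For α,β > 1 the Beta mode is (α−1)/(α+β−2). With α+β = 30, the mode is (α−1)/28.
Set (α−1)/28 = 0.13 → α = 1 + 0.13·28 = 4.64.
β = 30 − α = 25.36.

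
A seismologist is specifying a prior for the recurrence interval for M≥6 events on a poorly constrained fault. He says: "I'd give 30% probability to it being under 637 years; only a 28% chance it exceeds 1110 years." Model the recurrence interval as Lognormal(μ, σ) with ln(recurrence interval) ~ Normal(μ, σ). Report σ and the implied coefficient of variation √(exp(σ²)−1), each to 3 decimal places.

σ ≈ 0.502, CV ≈ 0.535

If T ~ Lognormal(μ,σ) then ln T ~ Normal(μ,σ), so the p-quantile of ln T is μ + z_p·σ.
ln(637) = 6.457 and ln(1110) = 7.012; z_{0.3} = -0.5244, z_{0.72} = 0.5828.
σ = (7.012 − 6.457)/(0.5828 − (-0.5244)) = 0.502.
μ = 6.457 − (-0.5244)·0.502 = 6.720.
CV = √(exp(σ²)−1) = √(exp(0.2516)−1) = 0.535.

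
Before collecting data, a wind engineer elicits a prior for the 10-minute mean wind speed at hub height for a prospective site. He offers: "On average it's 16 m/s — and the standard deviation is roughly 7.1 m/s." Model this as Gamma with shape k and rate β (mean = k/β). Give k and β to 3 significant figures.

k ≈ 5.08, β ≈ 0.317

For Gamma(k, rate β): mean = k/β, variance = k/β², so CV = 1/√k.
CV = SD/mean = 7.1/16 = 0.4437, hence k = 1/CV² = 5.08.
Then β = k/mean = 5.08/16 = 0.317.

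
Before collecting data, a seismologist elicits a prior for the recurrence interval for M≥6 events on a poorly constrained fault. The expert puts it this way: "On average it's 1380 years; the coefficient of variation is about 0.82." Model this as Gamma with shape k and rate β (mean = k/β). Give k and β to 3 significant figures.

For Gamma(k, rate β): mean = k/β, variance = k/β², so CV = 1/√k.
CV = 0.82, hence k = 1/CV² = 1.49.
Then β = k/mean = 1.49/1380 = 0.00108.

k ≈ 1.49, β ≈ 0.00108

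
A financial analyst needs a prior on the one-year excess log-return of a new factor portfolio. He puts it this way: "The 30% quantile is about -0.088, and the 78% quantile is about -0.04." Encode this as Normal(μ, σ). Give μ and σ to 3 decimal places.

μ = -0.069, σ = 0.037

For Normal(μ,σ), the p-quantile is μ + z_p·σ. Here z_{0.3} = -0.5244, z_{0.78} = 0.7722.
So -0.088 = μ − 0.5244σ and -0.04 = μ + 0.7722σ.
Subtracting: σ = (-0.04 − -0.088)/(0.7722 − (-0.5244)) = 0.037.
Then μ = -0.088 − (-0.5244)·0.037 = -0.069.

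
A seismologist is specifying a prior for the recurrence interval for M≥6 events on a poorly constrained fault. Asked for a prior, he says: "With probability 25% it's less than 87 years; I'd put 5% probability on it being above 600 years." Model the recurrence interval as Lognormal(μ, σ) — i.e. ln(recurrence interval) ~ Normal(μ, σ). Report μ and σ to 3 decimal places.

If T ~ Lognormal(μ,σ) then ln T ~ Normal(μ,σ), so the p-quantile of ln T is μ + z_p·σ.
ln(87) = 4.466 and ln(600) = 6.397; z_{0.25} = -0.6745, z_{0.95} = 1.645.
σ = (6.397 − 4.466)/(1.645 − (-0.6745)) = 0.833.
μ = 4.466 − (-0.6745)·0.833 = 5.027.

μ ≈ 5.027, σ ≈ 0.833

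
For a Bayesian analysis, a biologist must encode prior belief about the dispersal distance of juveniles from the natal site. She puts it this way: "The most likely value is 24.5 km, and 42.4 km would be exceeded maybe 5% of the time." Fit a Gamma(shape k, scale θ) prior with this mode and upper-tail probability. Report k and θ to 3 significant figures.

k ≈ 10.3, θ ≈ 2.64

Gamma(k,θ) with k>1 has mode (k−1)θ, so θ = 24.5/(k−1).
Need P(X < 42.4) = 0.95 with θ tied to k this way. Start at k = 2, θ = 24.5: P(X<42.4) ≈ 0.516.
Too low — raise k to concentrate. Iterating converges to k ≈ 10.3.
Then θ = 24.5/(10.3−1) ≈ 2.64.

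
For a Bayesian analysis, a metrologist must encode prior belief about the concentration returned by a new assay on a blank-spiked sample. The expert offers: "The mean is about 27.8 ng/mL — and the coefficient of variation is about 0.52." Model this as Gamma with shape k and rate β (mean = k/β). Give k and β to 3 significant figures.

k ≈ 3.7, β ≈ 0.133

For Gamma(k, rate β): mean = k/β, variance = k/β², so CV = 1/√k.
CV = 0.52, hence k = 1/CV² = 3.7.
Then β = k/mean = 3.7/27.8 = 0.133.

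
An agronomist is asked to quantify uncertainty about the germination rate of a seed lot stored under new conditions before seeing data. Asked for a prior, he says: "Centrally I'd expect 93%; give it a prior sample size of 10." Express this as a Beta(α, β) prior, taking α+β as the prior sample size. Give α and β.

α = 9.3, β = 0.7

Under the effective-sample-size interpretation, Beta(α, β) has prior mean α/(α+β) and prior sample size α+β.
So α+β = 10 and α/(α+β) = 0.93, giving α = 0.93·10 = 9.3 and β = 10 − 9.3 = 0.7.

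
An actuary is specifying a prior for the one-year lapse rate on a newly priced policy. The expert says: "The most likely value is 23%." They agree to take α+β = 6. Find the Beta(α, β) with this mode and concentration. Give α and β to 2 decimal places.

For α,β > 1 the Beta mode is (α−1)/(α+β−2). With α+β = 6, the mode is (α−1)/4.
Set (α−1)/4 = 0.23 → α = 1 + 0.23·4 = 1.92.
β = 6 − α = 4.08.

α = 1.92, β = 4.08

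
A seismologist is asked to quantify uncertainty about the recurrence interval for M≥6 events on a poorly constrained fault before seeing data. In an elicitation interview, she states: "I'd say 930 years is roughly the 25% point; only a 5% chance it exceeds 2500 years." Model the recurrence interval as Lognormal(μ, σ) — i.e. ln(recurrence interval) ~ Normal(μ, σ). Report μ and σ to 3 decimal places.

μ ≈ 7.123, σ ≈ 0.426

If T ~ Lognormal(μ,σ) then ln T ~ Normal(μ,σ), so the p-quantile of ln T is μ + z_p·σ.
ln(930) = 6.835 and ln(2500) = 7.824; z_{0.25} = -0.6745, z_{0.95} = 1.645.
σ = (7.824 − 6.835)/(1.645 − (-0.6745)) = 0.426.
μ = 6.835 − (-0.6745)·0.426 = 7.123.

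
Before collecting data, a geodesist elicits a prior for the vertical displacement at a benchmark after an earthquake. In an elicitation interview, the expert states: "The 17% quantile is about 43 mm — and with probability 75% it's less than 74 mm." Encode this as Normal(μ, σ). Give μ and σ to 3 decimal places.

For Normal(μ,σ), the p-quantile is μ + z_p·σ. Here z_{0.17} = -0.9542, z_{0.75} = 0.6745.
So 43 = μ − 0.9542σ and 74 = μ + 0.6745σ.
Subtracting: σ = (74 − 43)/(0.6745 − (-0.9542)) = 19.034.
Then μ = 43 − (-0.9542)·19.034 = 61.162.

μ = 61.162, σ = 19.034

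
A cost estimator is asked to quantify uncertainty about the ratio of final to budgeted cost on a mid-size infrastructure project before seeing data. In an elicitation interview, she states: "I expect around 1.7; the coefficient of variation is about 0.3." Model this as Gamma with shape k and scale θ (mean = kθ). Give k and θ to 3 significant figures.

k ≈ 11.1, θ ≈ 0.153

For Gamma(k, scale θ): mean = kθ, variance = kθ², so CV = 1/√k.
CV = 0.3, hence k = 1/CV² = 11.1.
Then θ = mean/k = 1.7/11.1 = 0.153.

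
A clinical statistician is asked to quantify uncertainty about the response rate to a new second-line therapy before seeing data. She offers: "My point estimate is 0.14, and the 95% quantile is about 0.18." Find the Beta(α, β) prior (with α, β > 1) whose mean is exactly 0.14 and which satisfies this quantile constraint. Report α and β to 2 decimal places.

With mean 0.14 fixed, write α = 0.14s, β = 0.86s where s = α+β.
Need P(θ < 0.18) = 0.95 under Beta(0.14s, 0.86s). Normal approximation: (q−m)/√(m(1−m)/s) ≈ z_{0.95} = 1.64, so s ≈ 0.14·0.86·(1.64)²/(0.18−0.14)² = 203.6.
At s = 203.6: P(θ<0.18) ≈ 0.943. Adjusting to match 0.95 gives s ≈ 221.90.
So α = 0.14·221.90 ≈ 31.07, β = 0.86·221.90 ≈ 190.83.

α ≈ 31.07, β ≈ 190.83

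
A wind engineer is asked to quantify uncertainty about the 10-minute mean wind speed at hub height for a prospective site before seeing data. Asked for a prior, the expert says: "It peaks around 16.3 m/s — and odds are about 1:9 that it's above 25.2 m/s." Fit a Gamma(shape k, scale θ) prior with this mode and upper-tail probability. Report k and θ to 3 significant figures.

k ≈ 10.8, θ ≈ 1.66

Gamma(k,θ) with k>1 has mode (k−1)θ, so θ = 16.3/(k−1).
Need P(X < 25.2) = 0.9 with θ tied to k this way. Start at k = 2, θ = 16.3: P(X<25.2) ≈ 0.457.
Too low — raise k to concentrate. Iterating converges to k ≈ 10.8.
Then θ = 16.3/(10.8−1) ≈ 1.66.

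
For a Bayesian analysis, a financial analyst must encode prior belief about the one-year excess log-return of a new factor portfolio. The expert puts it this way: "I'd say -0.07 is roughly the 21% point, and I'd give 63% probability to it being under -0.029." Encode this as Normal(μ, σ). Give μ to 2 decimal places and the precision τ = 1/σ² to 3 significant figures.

μ = -0.04, τ = 771

The p-quantile of Normal(μ,σ) is μ + z_p·σ, with z_{0.21} = -0.8064 and z_{0.63} = 0.3319.
Eliminate σ: μ = (z₂·x₁ − z₁·x₂)/(z₂ − z₁) = (0.3319·-0.07 − (-0.8064)·-0.029)/1.138 = -0.04.
Then σ = (x₂ − x₁)/(z₂ − z₁) = (-0.029 − -0.07)/1.138 = 0.04.
Precision τ = 1/σ² = 1/0.03602² = 771.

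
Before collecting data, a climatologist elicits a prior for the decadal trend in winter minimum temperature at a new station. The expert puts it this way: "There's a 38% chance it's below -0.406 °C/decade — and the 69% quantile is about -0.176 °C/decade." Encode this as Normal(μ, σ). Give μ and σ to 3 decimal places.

μ = -0.318, σ = 0.287

For Normal(μ,σ), the p-quantile is μ + z_p·σ. Here z_{0.38} = -0.3055, z_{0.69} = 0.4959.
So -0.406 = μ − 0.3055σ and -0.176 = μ + 0.4959σ.
Subtracting: σ = (-0.176 − -0.406)/(0.4959 − (-0.3055)) = 0.287.
Then μ = -0.406 − (-0.3055)·0.287 = -0.318.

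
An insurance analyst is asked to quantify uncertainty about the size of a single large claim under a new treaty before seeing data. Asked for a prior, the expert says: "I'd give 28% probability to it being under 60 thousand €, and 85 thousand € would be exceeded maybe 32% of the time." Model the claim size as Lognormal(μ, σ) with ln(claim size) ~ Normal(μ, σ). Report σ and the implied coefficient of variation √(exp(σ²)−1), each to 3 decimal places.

If T ~ Lognormal(μ,σ) then ln T ~ Normal(μ,σ), so the p-quantile of ln T is μ + z_p·σ.
ln(60) = 4.094 and ln(85) = 4.443; z_{0.28} = -0.5828, z_{0.68} = 0.4677.
σ = (4.443 − 4.094)/(0.4677 − (-0.5828)) = 0.332.
μ = 4.094 − (-0.5828)·0.332 = 4.288.
CV = √(exp(σ²)−1) = √(exp(0.1099)−1) = 0.341.

σ ≈ 0.332, CV ≈ 0.341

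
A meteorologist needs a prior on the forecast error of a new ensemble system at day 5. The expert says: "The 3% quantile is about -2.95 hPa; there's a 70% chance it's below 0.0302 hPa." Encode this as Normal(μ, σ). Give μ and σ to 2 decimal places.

μ = -0.62, σ = 1.24

The p-quantile of Normal(μ,σ) is μ + z_p·σ, with z_{0.03} = -1.881 and z_{0.7} = 0.5244.
Eliminate σ: μ = (z₂·x₁ − z₁·x₂)/(z₂ − z₁) = (0.5244·-2.95 − (-1.881)·0.0302)/2.405 = -0.62.
Then σ = (x₂ − x₁)/(z₂ − z₁) = (0.0302 − -2.95)/2.405 = 1.24.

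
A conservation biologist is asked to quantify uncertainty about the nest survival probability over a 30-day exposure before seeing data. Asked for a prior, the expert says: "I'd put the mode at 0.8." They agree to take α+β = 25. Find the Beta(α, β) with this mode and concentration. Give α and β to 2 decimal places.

For α,β > 1 the Beta mode is (α−1)/(α+β−2). With α+β = 25, the mode is (α−1)/23.
Set (α−1)/23 = 0.8 → α = 1 + 0.8·23 = 19.40.
β = 25 − α = 5.60.

α = 19.40, β = 5.60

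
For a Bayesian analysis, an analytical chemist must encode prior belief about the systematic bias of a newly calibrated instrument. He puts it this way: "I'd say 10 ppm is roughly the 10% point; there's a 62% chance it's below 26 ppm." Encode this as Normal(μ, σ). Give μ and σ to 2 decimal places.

For Normal(μ,σ), the p-quantile is μ + z_p·σ. Here z_{0.1} = -1.282, z_{0.62} = 0.3055.
So 10 = μ − 1.282σ and 26 = μ + 0.3055σ.
Subtracting: σ = (26 − 10)/(0.3055 − (-1.282)) = 10.08.
Then μ = 10 − (-1.282)·10.08 = 22.92.

μ = 22.92, σ = 10.08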